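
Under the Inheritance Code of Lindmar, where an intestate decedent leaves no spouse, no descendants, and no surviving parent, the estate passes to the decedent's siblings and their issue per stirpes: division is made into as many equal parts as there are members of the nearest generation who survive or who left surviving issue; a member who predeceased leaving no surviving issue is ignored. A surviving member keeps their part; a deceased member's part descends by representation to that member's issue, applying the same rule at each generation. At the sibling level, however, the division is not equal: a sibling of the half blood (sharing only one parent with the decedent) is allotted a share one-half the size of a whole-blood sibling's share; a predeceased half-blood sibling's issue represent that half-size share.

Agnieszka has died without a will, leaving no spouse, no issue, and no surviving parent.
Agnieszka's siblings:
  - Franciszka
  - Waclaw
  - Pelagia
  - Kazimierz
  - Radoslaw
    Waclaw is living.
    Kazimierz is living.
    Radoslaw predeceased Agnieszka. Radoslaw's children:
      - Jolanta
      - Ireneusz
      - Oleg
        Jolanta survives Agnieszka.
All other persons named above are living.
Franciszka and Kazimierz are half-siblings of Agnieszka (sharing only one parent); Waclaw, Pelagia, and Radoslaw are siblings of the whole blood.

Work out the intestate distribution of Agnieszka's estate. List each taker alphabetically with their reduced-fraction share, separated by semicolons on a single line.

No spouse, descendants, or parent survives, so the estate passes to Agnieszka's siblings per stirpes.
Half-blood siblings count for one-half the weight of whole-blood siblings at the initial division.
Dividing 1 in proportion to weights (total weight 4): Franciszka (weight 1/2) → 1/8; Waclaw (weight 1) → 1/4; Pelagia (weight 1) → 1/4; Kazimierz (weight 1/2) → 1/8; Radoslaw (weight 1) → 1/4.
Franciszka is living and takes 1/8.
Waclaw is living and takes 1/4.
Pelagia is living and takes 1/4.
Kazimierz is living and takes 1/8.
Radoslaw predeceased; the 1/4 allotted to Radoslaw's branch passes to Radoslaw's issue by representation.
The 1/4 is divided into 3 equal shares of 1/12 among Jolanta, Ireneusz, Oleg.
Jolanta is living and takes 1/12.
Ireneusz is living and takes 1/12.
Oleg is living and takes 1/12.

Franciszka 1/8; Ireneusz 1/12; Jolanta 1/12; Kazimierz 1/8; Oleg 1/12; Pelagia 1/4; Waclaw 1/4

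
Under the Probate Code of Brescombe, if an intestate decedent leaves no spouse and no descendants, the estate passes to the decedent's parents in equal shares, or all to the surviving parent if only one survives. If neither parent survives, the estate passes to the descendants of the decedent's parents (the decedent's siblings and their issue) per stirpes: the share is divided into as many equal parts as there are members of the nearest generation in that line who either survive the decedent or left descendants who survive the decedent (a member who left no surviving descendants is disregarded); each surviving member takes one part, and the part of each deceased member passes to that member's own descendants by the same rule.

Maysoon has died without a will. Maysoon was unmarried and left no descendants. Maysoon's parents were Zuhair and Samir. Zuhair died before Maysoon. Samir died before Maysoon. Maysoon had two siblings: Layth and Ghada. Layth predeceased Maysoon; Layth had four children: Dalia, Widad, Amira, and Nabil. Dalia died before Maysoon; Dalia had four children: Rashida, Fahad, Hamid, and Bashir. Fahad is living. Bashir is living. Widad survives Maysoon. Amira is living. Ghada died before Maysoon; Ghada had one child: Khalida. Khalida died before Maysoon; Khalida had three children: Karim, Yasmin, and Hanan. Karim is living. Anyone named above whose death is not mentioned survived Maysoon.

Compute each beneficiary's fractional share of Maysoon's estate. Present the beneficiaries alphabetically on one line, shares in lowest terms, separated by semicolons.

Amira 1/8; Bashir 1/32; Fahad 1/32; Hamid 1/32; Hanan 1/6; Karim 1/6; Nabil 1/8; Rashida 1/32; Widad 1/8; Yasmin 1/6

Neither parent survives and there are no descendants, so the estate passes to Maysoon's siblings and their issue per stirpes.
The estate is divided into 2 equal shares of 1/2 among Layth, Ghada.
Layth predeceased; the 1/2 allotted to Layth's branch passes to Layth's issue by representation.
The 1/2 is divided into 4 equal shares of 1/8 among Dalia, Widad, Amira, Nabil.
Dalia predeceased; the 1/8 allotted to Dalia's branch passes to Dalia's issue by representation.
The 1/8 is divided into 4 equal shares of 1/32 among Rashida, Fahad, Hamid, Bashir.
Rashida is living and takes 1/32.
Fahad is living and takes 1/32.
Hamid is living and takes 1/32.
Bashir is living and takes 1/32.
Widad is living and takes 1/8.
Amira is living and takes 1/8.
Nabil is living and takes 1/8.
Ghada predeceased; the 1/2 allotted to Ghada's branch passes to Ghada's issue by representation.
Khalida's line is the sole branch at this level, so the full 1/2 passes to Khalida's issue by representation.
The 1/2 is divided into 3 equal shares of 1/6 among Karim, Yasmin, Hanan.
Karim is living and takes 1/6.
Yasmin is living and takes 1/6.
Hanan is living and takes 1/6.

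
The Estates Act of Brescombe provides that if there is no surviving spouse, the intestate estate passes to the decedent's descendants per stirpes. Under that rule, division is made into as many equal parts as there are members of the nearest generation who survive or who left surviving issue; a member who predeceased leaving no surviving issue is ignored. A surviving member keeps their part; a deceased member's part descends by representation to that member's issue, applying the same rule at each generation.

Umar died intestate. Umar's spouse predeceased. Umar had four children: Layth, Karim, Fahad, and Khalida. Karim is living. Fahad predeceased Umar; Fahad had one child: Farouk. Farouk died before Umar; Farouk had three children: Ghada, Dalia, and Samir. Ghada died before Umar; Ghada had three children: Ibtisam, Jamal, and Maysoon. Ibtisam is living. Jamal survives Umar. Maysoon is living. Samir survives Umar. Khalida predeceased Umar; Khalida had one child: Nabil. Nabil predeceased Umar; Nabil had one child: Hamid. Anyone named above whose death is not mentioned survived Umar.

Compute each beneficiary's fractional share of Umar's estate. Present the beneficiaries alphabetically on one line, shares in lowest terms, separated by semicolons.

Dalia 1/12; Hamid 1/4; Ibtisam 1/36; Jamal 1/36; Karim 1/4; Layth 1/4; Maysoon 1/36; Samir 1/12

There is no surviving spouse, so the entire estate passes to Umar's descendants per stirpes.
The estate is divided into 4 equal shares of 1/4 among Layth, Karim, Fahad, Khalida.
Layth is living and takes 1/4.
Karim is living and takes 1/4.
Fahad predeceased; the 1/4 allotted to Fahad's branch passes to Fahad's issue by representation.
Farouk's line is the sole branch at this level, so the full 1/4 passes to Farouk's issue by representation.
The 1/4 is divided into 3 equal shares of 1/12 among Ghada, Dalia, Samir.
Ghada predeceased; the 1/12 allotted to Ghada's branch passes to Ghada's issue by representation.
The 1/12 is divided into 3 equal shares of 1/36 among Ibtisam, Jamal, Maysoon.
Ibtisam is living and takes 1/36.
Jamal is living and takes 1/36.
Maysoon is living and takes 1/36.
Dalia is living and takes 1/12.
Samir is living and takes 1/12.
Khalida predeceased; the 1/4 allotted to Khalida's branch passes to Khalida's issue by representation.
Nabil's line is the sole branch at this level, so the full 1/4 passes to Nabil's issue by representation.
Hamid is the sole taker at this level and receives the full 1/4.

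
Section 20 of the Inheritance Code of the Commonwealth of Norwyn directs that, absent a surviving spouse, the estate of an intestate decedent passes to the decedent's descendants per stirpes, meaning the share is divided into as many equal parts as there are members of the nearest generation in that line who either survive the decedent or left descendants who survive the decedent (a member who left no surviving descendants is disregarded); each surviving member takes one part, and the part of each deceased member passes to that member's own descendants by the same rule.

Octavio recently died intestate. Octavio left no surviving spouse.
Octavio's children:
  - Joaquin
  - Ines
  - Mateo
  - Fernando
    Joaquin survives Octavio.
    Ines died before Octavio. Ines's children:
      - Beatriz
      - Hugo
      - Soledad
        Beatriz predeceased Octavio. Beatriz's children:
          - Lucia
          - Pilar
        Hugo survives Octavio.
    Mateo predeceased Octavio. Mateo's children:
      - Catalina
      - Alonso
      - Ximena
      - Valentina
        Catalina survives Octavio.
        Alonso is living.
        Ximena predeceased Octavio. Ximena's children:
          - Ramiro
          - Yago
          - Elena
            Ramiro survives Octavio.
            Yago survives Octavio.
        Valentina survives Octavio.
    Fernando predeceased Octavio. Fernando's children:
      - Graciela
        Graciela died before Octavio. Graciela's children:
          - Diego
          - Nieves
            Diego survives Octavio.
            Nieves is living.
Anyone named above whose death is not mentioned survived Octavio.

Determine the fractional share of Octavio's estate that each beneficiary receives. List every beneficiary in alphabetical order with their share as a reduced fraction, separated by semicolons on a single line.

Alonso 1/16; Catalina 1/16; Diego 1/8; Elena 1/48; Hugo 1/12; Joaquin 1/4; Lucia 1/24; Nieves 1/8; Pilar 1/24; Ramiro 1/48; Soledad 1/12; Valentina 1/16; Yago 1/48

There is no surviving spouse, so the entire estate passes to Octavio's descendants per stirpes.
The estate is divided into 4 equal shares of 1/4 among Joaquin, Ines, Mateo, Fernando.
Joaquin is living and takes 1/4.
Ines predeceased; the 1/4 allotted to Ines's branch passes to Ines's issue by representation.
The 1/4 is divided into 3 equal shares of 1/12 among Beatriz, Hugo, Soledad.
Beatriz predeceased; the 1/12 allotted to Beatriz's branch passes to Beatriz's issue by representation.
The 1/12 is divided into 2 equal shares of 1/24 among Lucia, Pilar.
Lucia is living and takes 1/24.
Pilar is living and takes 1/24.
Hugo is living and takes 1/12.
Soledad is living and takes 1/12.
Mateo predeceased; the 1/4 allotted to Mateo's branch passes to Mateo's issue by representation.
The 1/4 is divided into 4 equal shares of 1/16 among Catalina, Alonso, Ximena, Valentina.
Catalina is living and takes 1/16.
Alonso is living and takes 1/16.
Ximena predeceased; the 1/16 allotted to Ximena's branch passes to Ximena's issue by representation.
The 1/16 is divided into 3 equal shares of 1/48 among Ramiro, Yago, Elena.
Ramiro is living and takes 1/48.
Yago is living and takes 1/48.
Elena is living and takes 1/48.
Valentina is living and takes 1/16.
Fernando predeceased; the 1/4 allotted to Fernando's branch passes to Fernando's issue by representation.
Graciela's line is the sole branch at this level, so the full 1/4 passes to Graciela's issue by representation.
The 1/4 is divided into 2 equal shares of 1/8 among Diego, Nieves.
Diego is living and takes 1/8.
Nieves is living and takes 1/8.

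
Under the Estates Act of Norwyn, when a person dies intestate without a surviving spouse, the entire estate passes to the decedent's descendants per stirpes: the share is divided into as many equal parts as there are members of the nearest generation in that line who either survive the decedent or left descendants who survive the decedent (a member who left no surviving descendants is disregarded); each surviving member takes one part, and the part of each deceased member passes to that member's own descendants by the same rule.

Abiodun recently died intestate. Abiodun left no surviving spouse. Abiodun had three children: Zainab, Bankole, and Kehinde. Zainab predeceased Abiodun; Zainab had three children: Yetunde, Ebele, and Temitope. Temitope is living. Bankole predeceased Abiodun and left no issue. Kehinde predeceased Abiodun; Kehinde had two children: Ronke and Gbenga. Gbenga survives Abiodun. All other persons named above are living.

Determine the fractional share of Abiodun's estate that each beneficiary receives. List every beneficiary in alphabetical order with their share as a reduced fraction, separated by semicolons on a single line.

There is no surviving spouse, so the entire estate passes to Abiodun's descendants per stirpes.
Bankole left no surviving issue, so that branch lapses and is disregarded.
The estate is divided into 2 equal shares of 1/2 among Zainab, Kehinde.
Zainab predeceased; the 1/2 allotted to Zainab's branch passes to Zainab's issue by representation.
The 1/2 is divided into 3 equal shares of 1/6 among Yetunde, Ebele, Temitope.
Yetunde is living and takes 1/6.
Ebele is living and takes 1/6.
Temitope is living and takes 1/6.
Kehinde predeceased; the 1/2 allotted to Kehinde's branch passes to Kehinde's issue by representation.
The 1/2 is divided into 2 equal shares of 1/4 among Ronke, Gbenga.
Ronke is living and takes 1/4.
Gbenga is living and takes 1/4.

Ebele 1/6; Gbenga 1/4; Ronke 1/4; Temitope 1/6; Yetunde 1/6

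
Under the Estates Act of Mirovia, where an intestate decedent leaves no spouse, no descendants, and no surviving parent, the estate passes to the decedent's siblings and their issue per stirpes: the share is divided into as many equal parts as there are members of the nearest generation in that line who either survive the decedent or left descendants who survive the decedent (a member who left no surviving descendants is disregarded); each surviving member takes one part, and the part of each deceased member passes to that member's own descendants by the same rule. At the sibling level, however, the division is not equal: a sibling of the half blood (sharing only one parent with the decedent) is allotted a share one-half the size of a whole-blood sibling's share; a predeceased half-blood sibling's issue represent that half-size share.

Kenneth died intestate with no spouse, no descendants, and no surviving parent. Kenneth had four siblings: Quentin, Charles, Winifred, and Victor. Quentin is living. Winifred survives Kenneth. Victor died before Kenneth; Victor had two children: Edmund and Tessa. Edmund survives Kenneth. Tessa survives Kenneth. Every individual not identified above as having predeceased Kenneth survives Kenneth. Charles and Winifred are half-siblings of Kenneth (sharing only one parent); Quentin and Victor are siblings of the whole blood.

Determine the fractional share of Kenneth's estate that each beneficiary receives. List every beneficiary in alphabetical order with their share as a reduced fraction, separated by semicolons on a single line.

Charles 1/6; Edmund 1/6; Quentin 1/3; Tessa 1/6; Winifred 1/6

No spouse, descendants, or parent survives, so the estate passes to Kenneth's siblings per stirpes.
Half-blood siblings count for one-half the weight of whole-blood siblings at the initial division.
Dividing 1 in proportion to weights (total weight 3): Quentin (weight 1) → 1/3; Charles (weight 1/2) → 1/6; Winifred (weight 1/2) → 1/6; Victor (weight 1) → 1/3.
Quentin is living and takes 1/3.
Charles is living and takes 1/6.
Winifred is living and takes 1/6.
Victor predeceased; the 1/3 allotted to Victor's branch passes to Victor's issue by representation.
The 1/3 is divided into 2 equal shares of 1/6 among Edmund, Tessa.
Edmund is living and takes 1/6.
Tessa is living and takes 1/6.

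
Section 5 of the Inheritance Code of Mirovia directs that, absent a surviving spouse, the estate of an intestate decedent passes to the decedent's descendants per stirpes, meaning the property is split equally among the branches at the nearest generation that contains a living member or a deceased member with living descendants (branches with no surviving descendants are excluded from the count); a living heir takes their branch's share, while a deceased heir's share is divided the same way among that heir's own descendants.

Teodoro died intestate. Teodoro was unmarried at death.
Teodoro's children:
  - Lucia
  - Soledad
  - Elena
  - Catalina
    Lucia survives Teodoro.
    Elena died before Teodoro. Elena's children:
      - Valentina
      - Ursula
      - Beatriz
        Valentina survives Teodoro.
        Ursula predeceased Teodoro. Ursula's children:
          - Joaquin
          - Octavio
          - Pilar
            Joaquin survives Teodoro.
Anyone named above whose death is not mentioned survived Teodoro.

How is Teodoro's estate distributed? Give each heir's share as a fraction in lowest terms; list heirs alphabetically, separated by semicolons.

There is no surviving spouse, so the entire estate passes to Teodoro's descendants per stirpes.
The estate is divided into 4 equal shares of 1/4 among Lucia, Soledad, Elena, Catalina.
Lucia is living and takes 1/4.
Soledad is living and takes 1/4.
Elena predeceased; the 1/4 allotted to Elena's branch passes to Elena's issue by representation.
The 1/4 is divided into 3 equal shares of 1/12 among Valentina, Ursula, Beatriz.
Valentina is living and takes 1/12.
Ursula predeceased; the 1/12 allotted to Ursula's branch passes to Ursula's issue by representation.
The 1/12 is divided into 3 equal shares of 1/36 among Joaquin, Octavio, Pilar.
Joaquin is living and takes 1/36.
Octavio is living and takes 1/36.
Pilar is living and takes 1/36.
Beatriz is living and takes 1/12.
Catalina is living and takes 1/4.

Beatriz 1/12; Catalina 1/4; Joaquin 1/36; Lucia 1/4; Octavio 1/36; Pilar 1/36; Soledad 1/4; Valentina 1/12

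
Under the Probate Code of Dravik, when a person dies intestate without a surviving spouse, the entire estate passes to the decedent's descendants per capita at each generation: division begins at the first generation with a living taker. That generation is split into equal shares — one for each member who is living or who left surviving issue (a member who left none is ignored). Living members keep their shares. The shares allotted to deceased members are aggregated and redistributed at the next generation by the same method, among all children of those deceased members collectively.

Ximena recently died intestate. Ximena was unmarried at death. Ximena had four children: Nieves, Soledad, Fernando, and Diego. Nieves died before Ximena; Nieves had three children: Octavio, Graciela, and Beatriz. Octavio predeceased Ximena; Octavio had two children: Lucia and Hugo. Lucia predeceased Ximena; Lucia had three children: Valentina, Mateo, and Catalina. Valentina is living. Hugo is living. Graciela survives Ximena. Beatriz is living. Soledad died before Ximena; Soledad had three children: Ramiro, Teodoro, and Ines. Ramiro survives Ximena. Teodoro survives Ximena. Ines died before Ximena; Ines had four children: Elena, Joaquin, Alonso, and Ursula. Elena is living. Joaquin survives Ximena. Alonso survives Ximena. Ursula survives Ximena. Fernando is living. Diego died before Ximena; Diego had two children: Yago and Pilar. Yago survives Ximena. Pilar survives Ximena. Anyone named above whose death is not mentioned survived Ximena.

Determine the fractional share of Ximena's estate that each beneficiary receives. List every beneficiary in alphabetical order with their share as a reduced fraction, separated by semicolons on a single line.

Alonso 1/32; Beatriz 3/32; Catalina 1/96; Elena 1/32; Fernando 1/4; Graciela 3/32; Hugo 1/32; Joaquin 1/32; Mateo 1/96; Pilar 3/32; Ramiro 3/32; Teodoro 3/32; Ursula 1/32; Valentina 1/96; Yago 3/32

There is no surviving spouse, so the entire estate passes to Ximena's descendants per capita at each generation.
At generation 1 (Nieves, Soledad, Fernando, Diego) there are 4 shares of (1)/4 = 1/4 each.
Living: Fernando — each takes 1/4.
Deceased: Nieves, Soledad, and Diego. Their combined 3/4 is pooled and carried to generation 2.
At generation 2 (Octavio, Graciela, Beatriz, Ramiro, Teodoro, Ines, Yago, Pilar) there are 8 shares of (3/4)/8 = 3/32 each.
Living: Graciela, Beatriz, Ramiro, Teodoro, Yago, and Pilar — each takes 3/32.
Deceased: Octavio and Ines. Their combined 3/16 is pooled and carried to generation 3.
At generation 3 (Lucia, Hugo, Elena, Joaquin, Alonso, Ursula) there are 6 shares of (3/16)/6 = 1/32 each.
Living: Hugo, Elena, Joaquin, Alonso, and Ursula — each takes 1/32.
Deceased: Lucia. That 1/32 share is carried to generation 4.
At generation 4 (Valentina, Mateo, Catalina) there are 3 shares of (1/32)/3 = 1/96 each.
Living: Valentina, Mateo, and Catalina — each takes 1/96.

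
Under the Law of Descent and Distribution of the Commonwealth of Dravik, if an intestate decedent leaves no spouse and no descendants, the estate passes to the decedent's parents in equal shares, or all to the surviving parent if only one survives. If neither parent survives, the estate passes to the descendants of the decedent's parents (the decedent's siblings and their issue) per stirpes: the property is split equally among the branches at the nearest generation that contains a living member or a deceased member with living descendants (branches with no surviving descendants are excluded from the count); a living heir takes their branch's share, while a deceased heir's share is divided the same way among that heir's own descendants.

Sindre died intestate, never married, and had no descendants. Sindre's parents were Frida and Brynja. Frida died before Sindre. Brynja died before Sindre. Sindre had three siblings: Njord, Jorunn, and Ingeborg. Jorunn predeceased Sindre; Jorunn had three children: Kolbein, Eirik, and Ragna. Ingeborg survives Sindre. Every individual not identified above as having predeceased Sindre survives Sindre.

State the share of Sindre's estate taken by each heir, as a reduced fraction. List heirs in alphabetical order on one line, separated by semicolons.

Eirik 1/9; Ingeborg 1/3; Kolbein 1/9; Njord 1/3; Ragna 1/9

Neither parent survives and there are no descendants, so the estate passes to Sindre's siblings and their issue per stirpes.
The estate is divided into 3 equal shares of 1/3 among Njord, Jorunn, Ingeborg.
Njord is living and takes 1/3.
Jorunn predeceased; the 1/3 allotted to Jorunn's branch passes to Jorunn's issue by representation.
The 1/3 is divided into 3 equal shares of 1/9 among Kolbein, Eirik, Ragna.
Kolbein is living and takes 1/9.
Eirik is living and takes 1/9.
Ragna is living and takes 1/9.
Ingeborg is living and takes 1/3.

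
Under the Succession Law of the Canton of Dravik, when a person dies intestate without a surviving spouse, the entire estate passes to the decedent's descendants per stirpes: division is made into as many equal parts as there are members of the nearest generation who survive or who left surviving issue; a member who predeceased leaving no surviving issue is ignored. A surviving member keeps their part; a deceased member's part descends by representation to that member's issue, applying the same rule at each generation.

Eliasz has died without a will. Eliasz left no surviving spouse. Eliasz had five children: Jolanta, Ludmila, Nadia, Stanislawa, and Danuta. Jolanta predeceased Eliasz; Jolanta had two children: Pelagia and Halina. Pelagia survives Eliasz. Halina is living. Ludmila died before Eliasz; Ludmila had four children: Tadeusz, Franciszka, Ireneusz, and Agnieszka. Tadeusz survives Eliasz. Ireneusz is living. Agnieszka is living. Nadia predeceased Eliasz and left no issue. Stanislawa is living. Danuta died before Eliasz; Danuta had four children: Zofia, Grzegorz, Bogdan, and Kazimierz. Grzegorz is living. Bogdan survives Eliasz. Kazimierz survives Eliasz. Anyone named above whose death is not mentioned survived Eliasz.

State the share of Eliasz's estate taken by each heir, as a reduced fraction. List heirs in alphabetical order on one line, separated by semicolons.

Agnieszka 1/16; Bogdan 1/16; Franciszka 1/16; Grzegorz 1/16; Halina 1/8; Ireneusz 1/16; Kazimierz 1/16; Pelagia 1/8; Stanislawa 1/4; Tadeusz 1/16; Zofia 1/16

There is no surviving spouse, so the entire estate passes to Eliasz's descendants per stirpes.
Nadia left no surviving issue, so that branch lapses and is disregarded.
The estate is divided into 4 equal shares of 1/4 among Jolanta, Ludmila, Stanislawa, Danuta.
Jolanta predeceased; the 1/4 allotted to Jolanta's branch passes to Jolanta's issue by representation.
The 1/4 is divided into 2 equal shares of 1/8 among Pelagia, Halina.
Pelagia is living and takes 1/8.
Halina is living and takes 1/8.
Ludmila predeceased; the 1/4 allotted to Ludmila's branch passes to Ludmila's issue by representation.
The 1/4 is divided into 4 equal shares of 1/16 among Tadeusz, Franciszka, Ireneusz, Agnieszka.
Tadeusz is living and takes 1/16.
Franciszka is living and takes 1/16.
Ireneusz is living and takes 1/16.
Agnieszka is living and takes 1/16.
Stanislawa is living and takes 1/4.
Danuta predeceased; the 1/4 allotted to Danuta's branch passes to Danuta's issue by representation.
The 1/4 is divided into 4 equal shares of 1/16 among Zofia, Grzegorz, Bogdan, Kazimierz.
Zofia is living and takes 1/16.
Grzegorz is living and takes 1/16.
Bogdan is living and takes 1/16.
Kazimierz is living and takes 1/16.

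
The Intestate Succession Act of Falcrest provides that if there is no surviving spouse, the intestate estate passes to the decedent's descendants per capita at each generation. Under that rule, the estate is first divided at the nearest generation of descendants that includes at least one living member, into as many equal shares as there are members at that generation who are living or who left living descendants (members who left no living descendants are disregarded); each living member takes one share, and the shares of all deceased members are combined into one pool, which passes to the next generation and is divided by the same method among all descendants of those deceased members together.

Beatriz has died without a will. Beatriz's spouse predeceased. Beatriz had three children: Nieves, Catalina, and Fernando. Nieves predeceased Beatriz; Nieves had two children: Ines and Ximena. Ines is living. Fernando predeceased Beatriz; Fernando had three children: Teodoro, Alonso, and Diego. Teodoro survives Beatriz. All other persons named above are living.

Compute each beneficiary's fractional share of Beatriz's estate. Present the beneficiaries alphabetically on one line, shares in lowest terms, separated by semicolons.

There is no surviving spouse, so the entire estate passes to Beatriz's descendants per capita at each generation.
At generation 1 (Nieves, Catalina, Fernando) there are 3 shares of (1)/3 = 1/3 each.
Living: Catalina — each takes 1/3.
Deceased: Nieves and Fernando. Their combined 2/3 is pooled and carried to generation 2.
At generation 2 (Ines, Ximena, Teodoro, Alonso, Diego) there are 5 shares of (2/3)/5 = 2/15 each.
Living: Ines, Ximena, Teodoro, Alonso, and Diego — each takes 2/15.

Alonso 2/15; Catalina 1/3; Diego 2/15; Ines 2/15; Teodoro 2/15; Ximena 2/15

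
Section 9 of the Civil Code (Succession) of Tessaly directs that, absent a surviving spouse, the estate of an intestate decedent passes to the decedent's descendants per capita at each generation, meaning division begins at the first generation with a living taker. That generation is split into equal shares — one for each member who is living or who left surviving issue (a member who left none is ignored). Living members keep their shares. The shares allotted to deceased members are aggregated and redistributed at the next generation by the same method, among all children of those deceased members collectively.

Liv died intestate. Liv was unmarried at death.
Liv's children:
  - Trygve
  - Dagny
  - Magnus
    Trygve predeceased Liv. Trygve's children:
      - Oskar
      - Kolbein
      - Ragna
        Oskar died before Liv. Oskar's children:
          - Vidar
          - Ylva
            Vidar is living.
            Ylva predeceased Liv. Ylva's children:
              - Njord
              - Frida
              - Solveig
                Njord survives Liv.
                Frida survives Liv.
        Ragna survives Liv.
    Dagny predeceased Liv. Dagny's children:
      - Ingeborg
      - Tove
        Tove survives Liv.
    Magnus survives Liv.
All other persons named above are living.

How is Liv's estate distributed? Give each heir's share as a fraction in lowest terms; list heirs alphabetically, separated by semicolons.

There is no surviving spouse, so the entire estate passes to Liv's descendants per capita at each generation.
At generation 1 (Trygve, Dagny, Magnus) there are 3 shares of (1)/3 = 1/3 each.
Living: Magnus — each takes 1/3.
Deceased: Trygve and Dagny. Their combined 2/3 is pooled and carried to generation 2.
At generation 2 (Oskar, Kolbein, Ragna, Ingeborg, Tove) there are 5 shares of (2/3)/5 = 2/15 each.
Living: Kolbein, Ragna, Ingeborg, and Tove — each takes 2/15.
Deceased: Oskar. That 2/15 share is carried to generation 3.
At generation 3 (Vidar, Ylva) there are 2 shares of (2/15)/2 = 1/15 each.
Living: Vidar — each takes 1/15.
Deceased: Ylva. That 1/15 share is carried to generation 4.
At generation 4 (Njord, Frida, Solveig) there are 3 shares of (1/15)/3 = 1/45 each.
Living: Njord, Frida, and Solveig — each takes 1/45.

Frida 1/45; Ingeborg 2/15; Kolbein 2/15; Magnus 1/3; Njord 1/45; Ragna 2/15; Solveig 1/45; Tove 2/15; Vidar 1/15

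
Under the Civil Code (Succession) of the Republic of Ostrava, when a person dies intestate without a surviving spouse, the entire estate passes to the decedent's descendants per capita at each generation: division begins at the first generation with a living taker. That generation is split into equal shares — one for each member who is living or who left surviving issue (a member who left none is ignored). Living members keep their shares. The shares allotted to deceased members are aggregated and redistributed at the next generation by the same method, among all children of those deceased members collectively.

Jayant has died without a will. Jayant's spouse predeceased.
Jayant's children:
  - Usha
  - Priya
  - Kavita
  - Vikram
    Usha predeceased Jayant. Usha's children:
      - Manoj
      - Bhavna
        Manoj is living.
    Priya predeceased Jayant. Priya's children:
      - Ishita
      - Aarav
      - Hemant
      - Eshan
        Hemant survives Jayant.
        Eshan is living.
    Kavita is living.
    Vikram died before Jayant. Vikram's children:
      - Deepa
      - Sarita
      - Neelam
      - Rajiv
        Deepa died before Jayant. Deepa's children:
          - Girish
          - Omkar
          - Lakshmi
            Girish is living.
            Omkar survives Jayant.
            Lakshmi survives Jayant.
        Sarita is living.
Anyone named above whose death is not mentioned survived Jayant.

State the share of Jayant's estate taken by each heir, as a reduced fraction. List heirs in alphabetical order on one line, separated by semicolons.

Aarav 3/40; Bhavna 3/40; Eshan 3/40; Girish 1/40; Hemant 3/40; Ishita 3/40; Kavita 1/4; Lakshmi 1/40; Manoj 3/40; Neelam 3/40; Omkar 1/40; Rajiv 3/40; Sarita 3/40

There is no surviving spouse, so the entire estate passes to Jayant's descendants per capita at each generation.
At generation 1 (Usha, Priya, Kavita, Vikram) there are 4 shares of (1)/4 = 1/4 each.
Living: Kavita — each takes 1/4.
Deceased: Usha, Priya, and Vikram. Their combined 3/4 is pooled and carried to generation 2.
At generation 2 (Manoj, Bhavna, Ishita, Aarav, Hemant, Eshan, Deepa, Sarita, Neelam, Rajiv) there are 10 shares of (3/4)/10 = 3/40 each.
Living: Manoj, Bhavna, Ishita, Aarav, Hemant, Eshan, Sarita, Neelam, and Rajiv — each takes 3/40.
Deceased: Deepa. That 3/40 share is carried to generation 3.
At generation 3 (Girish, Omkar, Lakshmi) there are 3 shares of (3/40)/3 = 1/40 each.
Living: Girish, Omkar, and Lakshmi — each takes 1/40.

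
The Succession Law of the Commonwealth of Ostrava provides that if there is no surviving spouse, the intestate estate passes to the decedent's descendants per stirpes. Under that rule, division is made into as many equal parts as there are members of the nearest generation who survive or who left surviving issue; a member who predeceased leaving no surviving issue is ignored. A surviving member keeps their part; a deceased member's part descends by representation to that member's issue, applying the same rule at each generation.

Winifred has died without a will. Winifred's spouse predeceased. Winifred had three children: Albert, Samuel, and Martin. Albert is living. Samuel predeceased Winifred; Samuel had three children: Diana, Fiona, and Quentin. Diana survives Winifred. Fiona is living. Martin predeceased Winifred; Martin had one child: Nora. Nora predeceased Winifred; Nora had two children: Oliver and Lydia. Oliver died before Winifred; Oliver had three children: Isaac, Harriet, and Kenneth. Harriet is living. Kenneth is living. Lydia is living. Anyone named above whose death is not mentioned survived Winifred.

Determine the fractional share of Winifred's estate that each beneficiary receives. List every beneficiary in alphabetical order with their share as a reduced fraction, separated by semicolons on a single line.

There is no surviving spouse, so the entire estate passes to Winifred's descendants per stirpes.
The estate is divided into 3 equal shares of 1/3 among Albert, Samuel, Martin.
Albert is living and takes 1/3.
Samuel predeceased; the 1/3 allotted to Samuel's branch passes to Samuel's issue by representation.
The 1/3 is divided into 3 equal shares of 1/9 among Diana, Fiona, Quentin.
Diana is living and takes 1/9.
Fiona is living and takes 1/9.
Quentin is living and takes 1/9.
Martin predeceased; the 1/3 allotted to Martin's branch passes to Martin's issue by representation.
Nora's line is the sole branch at this level, so the full 1/3 passes to Nora's issue by representation.
The 1/3 is divided into 2 equal shares of 1/6 among Oliver, Lydia.
Oliver predeceased; the 1/6 allotted to Oliver's branch passes to Oliver's issue by representation.
The 1/6 is divided into 3 equal shares of 1/18 among Isaac, Harriet, Kenneth.
Isaac is living and takes 1/18.
Harriet is living and takes 1/18.
Kenneth is living and takes 1/18.
Lydia is living and takes 1/6.

Albert 1/3; Diana 1/9; Fiona 1/9; Harriet 1/18; Isaac 1/18; Kenneth 1/18; Lydia 1/6; Quentin 1/9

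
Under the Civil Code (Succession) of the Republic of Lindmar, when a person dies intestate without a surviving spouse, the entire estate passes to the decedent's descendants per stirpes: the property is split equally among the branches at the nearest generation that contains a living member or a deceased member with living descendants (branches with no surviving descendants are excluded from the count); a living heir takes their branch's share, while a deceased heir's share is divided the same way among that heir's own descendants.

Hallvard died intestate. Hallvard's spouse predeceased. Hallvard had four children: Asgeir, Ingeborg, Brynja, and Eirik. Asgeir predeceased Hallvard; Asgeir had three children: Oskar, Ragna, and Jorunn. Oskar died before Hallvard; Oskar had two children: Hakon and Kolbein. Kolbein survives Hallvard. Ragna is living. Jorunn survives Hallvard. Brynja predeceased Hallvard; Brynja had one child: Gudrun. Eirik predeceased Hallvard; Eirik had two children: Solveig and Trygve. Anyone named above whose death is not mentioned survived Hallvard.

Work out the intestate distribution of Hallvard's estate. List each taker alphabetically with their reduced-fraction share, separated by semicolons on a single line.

Gudrun 1/4; Hakon 1/24; Ingeborg 1/4; Jorunn 1/12; Kolbein 1/24; Ragna 1/12; Solveig 1/8; Trygve 1/8

There is no surviving spouse, so the entire estate passes to Hallvard's descendants per stirpes.
The estate is divided into 4 equal shares of 1/4 among Asgeir, Ingeborg, Brynja, Eirik.
Asgeir predeceased; the 1/4 allotted to Asgeir's branch passes to Asgeir's issue by representation.
The 1/4 is divided into 3 equal shares of 1/12 among Oskar, Ragna, Jorunn.
Oskar predeceased; the 1/12 allotted to Oskar's branch passes to Oskar's issue by representation.
The 1/12 is divided into 2 equal shares of 1/24 among Hakon, Kolbein.
Hakon is living and takes 1/24.
Kolbein is living and takes 1/24.
Ragna is living and takes 1/12.
Jorunn is living and takes 1/12.
Ingeborg is living and takes 1/4.
Brynja predeceased; the 1/4 allotted to Brynja's branch passes to Brynja's issue by representation.
Gudrun is the sole taker at this level and receives the full 1/4.
Eirik predeceased; the 1/4 allotted to Eirik's branch passes to Eirik's issue by representation.
The 1/4 is divided into 2 equal shares of 1/8 among Solveig, Trygve.
Solveig is living and takes 1/8.
Trygve is living and takes 1/8.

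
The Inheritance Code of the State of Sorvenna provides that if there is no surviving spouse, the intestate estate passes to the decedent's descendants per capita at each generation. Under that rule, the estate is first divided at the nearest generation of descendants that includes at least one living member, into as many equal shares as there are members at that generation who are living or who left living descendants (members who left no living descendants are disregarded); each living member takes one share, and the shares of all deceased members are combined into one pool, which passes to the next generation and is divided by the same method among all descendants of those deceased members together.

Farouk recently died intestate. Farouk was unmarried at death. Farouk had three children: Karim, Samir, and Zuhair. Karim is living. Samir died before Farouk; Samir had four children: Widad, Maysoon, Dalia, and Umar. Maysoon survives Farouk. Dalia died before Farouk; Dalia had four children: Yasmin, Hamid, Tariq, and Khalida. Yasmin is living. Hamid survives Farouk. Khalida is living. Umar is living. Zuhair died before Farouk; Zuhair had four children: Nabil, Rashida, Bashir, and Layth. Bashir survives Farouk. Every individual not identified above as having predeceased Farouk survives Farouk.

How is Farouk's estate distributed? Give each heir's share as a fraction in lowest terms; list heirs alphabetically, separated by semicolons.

Bashir 1/12; Hamid 1/48; Karim 1/3; Khalida 1/48; Layth 1/12; Maysoon 1/12; Nabil 1/12; Rashida 1/12; Tariq 1/48; Umar 1/12; Widad 1/12; Yasmin 1/48

There is no surviving spouse, so the entire estate passes to Farouk's descendants per capita at each generation.
At generation 1 (Karim, Samir, Zuhair) there are 3 shares of (1)/3 = 1/3 each.
Living: Karim — each takes 1/3.
Deceased: Samir and Zuhair. Their combined 2/3 is pooled and carried to generation 2.
At generation 2 (Widad, Maysoon, Dalia, Umar, Nabil, Rashida, Bashir, Layth) there are 8 shares of (2/3)/8 = 1/12 each.
Living: Widad, Maysoon, Umar, Nabil, Rashida, Bashir, and Layth — each takes 1/12.
Deceased: Dalia. That 1/12 share is carried to generation 3.
At generation 3 (Yasmin, Hamid, Tariq, Khalida) there are 4 shares of (1/12)/4 = 1/48 each.
Living: Yasmin, Hamid, Tariq, and Khalida — each takes 1/48.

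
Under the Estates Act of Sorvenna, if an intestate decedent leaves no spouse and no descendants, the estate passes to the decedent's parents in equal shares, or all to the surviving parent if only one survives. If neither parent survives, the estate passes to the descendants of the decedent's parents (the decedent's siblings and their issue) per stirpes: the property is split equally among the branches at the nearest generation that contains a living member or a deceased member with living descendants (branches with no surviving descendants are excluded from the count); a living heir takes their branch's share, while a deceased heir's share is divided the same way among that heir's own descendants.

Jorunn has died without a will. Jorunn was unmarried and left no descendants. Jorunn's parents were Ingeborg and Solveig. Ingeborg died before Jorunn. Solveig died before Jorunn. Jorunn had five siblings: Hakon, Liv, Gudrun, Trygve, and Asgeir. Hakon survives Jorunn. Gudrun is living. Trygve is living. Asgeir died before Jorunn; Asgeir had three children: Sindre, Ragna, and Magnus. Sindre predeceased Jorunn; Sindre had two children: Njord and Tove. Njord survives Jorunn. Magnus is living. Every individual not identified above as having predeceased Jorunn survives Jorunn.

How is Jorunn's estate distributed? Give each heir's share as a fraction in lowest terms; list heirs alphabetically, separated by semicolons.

Neither parent survives and there are no descendants, so the estate passes to Jorunn's siblings and their issue per stirpes.
The estate is divided into 5 equal shares of 1/5 among Hakon, Liv, Gudrun, Trygve, Asgeir.
Hakon is living and takes 1/5.
Liv is living and takes 1/5.
Gudrun is living and takes 1/5.
Trygve is living and takes 1/5.
Asgeir predeceased; the 1/5 allotted to Asgeir's branch passes to Asgeir's issue by representation.
The 1/5 is divided into 3 equal shares of 1/15 among Sindre, Ragna, Magnus.
Sindre predeceased; the 1/15 allotted to Sindre's branch passes to Sindre's issue by representation.
The 1/15 is divided into 2 equal shares of 1/30 among Njord, Tove.
Njord is living and takes 1/30.
Tove is living and takes 1/30.
Ragna is living and takes 1/15.
Magnus is living and takes 1/15.

Gudrun 1/5; Hakon 1/5; Liv 1/5; Magnus 1/15; Njord 1/30; Ragna 1/15; Tove 1/30; Trygve 1/5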